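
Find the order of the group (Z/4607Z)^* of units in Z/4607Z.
|(Z/4607Z)^*| = 4320

(Z/4607Z)^* consists of the classes a with gcd(a, 4607) = 1, so its order is φ(4607). φ is multiplicative, with φ(p^e) = p^e − p^(e−1). Factorise 4607 = 17 · 271. Then
  φ(4607) = (17 − 1) · (271 − 1) = 16 · 270 = 4320.
Thus |(Z/4607Z)^*| = 4320.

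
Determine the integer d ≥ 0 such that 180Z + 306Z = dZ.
(180, 306) = (18); d = 18

In the PID Z, (a, b) is generated by gcd(a, b). Compute gcd(306, 180) with the extended Euclidean algorithm, tracking rows (r, s, t) with s·306 + t·180 = r:
  row A: (306, 1, 0)   [1·306 + 0·180 = 306]
  row B: (180, 0, 1)   [0·306 + 1·180 = 180]
  306 = 1·180 + 126   → row C = row A − 1·row B = (126, 1, −1)   [check: 1·306 − 1·180 = 126]
  180 = 1·126 + 54   → row D = row B − 1·row C = (54, −1, 2)   [check: −1·306 + 2·180 = 54]
  126 = 2·54 + 18   → row E = row C − 2·row D = (18, 3, −5)   [check: 3·306 − 5·180 = 18]
  54 = 3·18 + 0   → remainder 0, stop. gcd = 18 (last nonzero row E).
So gcd(180, 306) = 18, with Bézout identity 3·306 − 5·180 = 18. Containment (⊇): the Bézout identity exhibits 18 as an element of (180, 306), giving (18) ⊆ (180, 306). Containment (⊆): since 18 | 180 and 18 | 306 (180 = 18·10, 306 = 18·17), every Z-linear combination of 180 and 306 is divisible by 18, so (180, 306) ⊆ (18). Therefore (180, 306) = (18), d = 18.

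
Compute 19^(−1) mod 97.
Apply the extended Euclidean algorithm to (97, 19), tracking rows (r, s, t) with s·97 + t·19 = r. Each division r_prev = q·r_cur + r_new produces the new row as (previous row) − q·(current row):
  row A: (97, 1, 0)   [1·97 + 0·19 = 97]
  row B: (19, 0, 1)   [0·97 + 1·19 = 19]
  97 = 5·19 + 2   → row C = row A − 5·row B = (2, 1, −5)   [check: 1·97 − 5·19 = 2]
  19 = 9·2 + 1   → row D = row B − 9·row C = (1, −9, 46)   [check: −9·97 + 46·19 = 1]
  2 = 2·1 + 0   → remainder 0, stop. gcd = 1 (last nonzero row D).
The gcd is 1, so 19 is invertible mod 97. The last nonzero row gives −9·97 + 46·19 = 1, so t = 46. So 19^(−1) ≡ 46 (mod 97). Verify: 19 · 46 = 874 ≡ 1 (mod 97). ✓

Final answer: 19^(−1) ≡ 46 (mod 97)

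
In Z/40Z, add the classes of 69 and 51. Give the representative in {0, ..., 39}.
Reduce the summands first: 69 ≡ 29, 51 ≡ 11 (mod 40), so 69 + 51 ≡ 29 + 11 (mod 40). 29 + 11 = 40; 40 = 1·40 + 0, so (69 + 51) mod 40 = 0.

Final answer: 0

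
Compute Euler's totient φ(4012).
φ(4012) = 1856

φ is multiplicative, with φ(p^e) = p^e − p^(e−1). Factorise 4012 = 2^2 · 17 · 59. Then
  φ(4012) = (2^2 − 2^1) · (17 − 1) · (59 − 1) = 2 · 16 · 58 = 1856.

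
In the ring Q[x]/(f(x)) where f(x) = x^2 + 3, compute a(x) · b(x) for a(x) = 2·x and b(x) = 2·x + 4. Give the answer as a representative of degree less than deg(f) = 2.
First multiply in Q[x] without reducing: a · b = 4·x^2 + 8·x. Now divide by f(x) = x^2 + 3, eliminating the leading term at each step:
  leading term 4·x^2: subtract (4)·f(x) = 4·x^2 + 12, leaving 8·x - 12
The degree is now < 2, so this is the remainder. Hence a · b ≡ 8·x - 12 in Q[x]/(f).

Final answer: a · b ≡ 8·x - 12 (mod f(x))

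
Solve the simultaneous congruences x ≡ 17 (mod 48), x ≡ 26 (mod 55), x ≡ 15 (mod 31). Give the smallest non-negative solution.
The moduli 48, 55, 31 are pairwise coprime, so by the CRT there is a unique solution mod 48·55·31 = 81840.
Solve by successive substitution. Start with x ≡ 17 (mod 48).
  Combine with x ≡ 26 (mod 55): write x = 17 + 48·t and require 17 + 48·t ≡ 26 (mod 55), i.e. 48·t ≡ 26 − 17 ≡ 9 (mod 55). Since 48^(−1) ≡ 47 (mod 55), t ≡ 47·9 ≡ 38 (mod 55). So x ≡ 17 + 48·38 = 1841 (mod 2640).
  Combine with x ≡ 15 (mod 31): write x = 1841 + 2640·t and require 1841 + 2640·t ≡ 15 (mod 31), i.e. 2640·t ≡ 15 − 1841 ≡ 3 (mod 31). Since 2640^(−1) ≡ 25 (mod 31) (2640 ≡ 5 (mod 31)), t ≡ 25·3 ≡ 13 (mod 31). So x ≡ 1841 + 2640·13 = 36161 (mod 81840).
Unique solution in [0, 81840): x = 36161.

Final answer: x ≡ 36161 (mod 81840); the representative in [0, 81840) is 36161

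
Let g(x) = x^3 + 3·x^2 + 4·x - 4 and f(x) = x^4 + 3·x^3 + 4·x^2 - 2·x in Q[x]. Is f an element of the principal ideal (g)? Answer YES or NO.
NO

In Q[x] the ideal (g) consists of all multiples of g, so f ∈ (g) iff g | f, i.e. iff the remainder of f on division by g is 0. Divide f by g (g is monic, so eliminate the leading term of the running remainder at each step):
  leading term x^4: subtract (x)·g(x) = x^4 + 3·x^3 + 4·x^2 - 4·x, leaving 2·x
The remainder r(x) = 2·x ≠ 0 (and deg r < deg g), so g ∤ f, i.e. f ∉ (g).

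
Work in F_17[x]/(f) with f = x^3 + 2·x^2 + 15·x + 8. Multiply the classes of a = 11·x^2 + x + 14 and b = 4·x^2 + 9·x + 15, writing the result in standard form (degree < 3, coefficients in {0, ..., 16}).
a · b ≡ 16·x^2 + 6·x + 5 (mod f(x))

Multiply as integer polynomials: a · b = 44·x^4 + 103·x^3 + 230·x^2 + 141·x + 210. Reducing coefficients mod 17: a · b ≡ 10·x^4 + x^3 + 9·x^2 + 5·x + 6. Now divide by f(x) = x^3 + 2·x^2 + 15·x + 8 in F_17[x], eliminating the leading term at each step:
  leading term 10·x^4: subtract (10·x)·f(x) = 10·x^4 + 3·x^3 + 14·x^2 + 12·x, leaving 15·x^3 + 12·x^2 + 10·x + 6 (coefficients mod 17)
  leading term 15·x^3: subtract (15)·f(x) = 15·x^3 + 13·x^2 + 4·x + 1, leaving 16·x^2 + 6·x + 5 (coefficients mod 17)
The degree is now < 3, so this is the remainder. Hence a · b ≡ 16·x^2 + 6·x + 5 in F_17[x]/(f).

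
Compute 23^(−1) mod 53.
Apply the extended Euclidean algorithm to (53, 23), tracking rows (r, s, t) with s·53 + t·23 = r. Each division r_prev = q·r_cur + r_new produces the new row as (previous row) − q·(current row):
  row A: (53, 1, 0)   [1·53 + 0·23 = 53]
  row B: (23, 0, 1)   [0·53 + 1·23 = 23]
  53 = 2·23 + 7   → row C = row A − 2·row B = (7, 1, −2)   [check: 1·53 − 2·23 = 7]
  23 = 3·7 + 2   → row D = row B − 3·row C = (2, −3, 7)   [check: −3·53 + 7·23 = 2]
  7 = 3·2 + 1   → row E = row C − 3·row D = (1, 10, −23)   [check: 10·53 − 23·23 = 1]
  2 = 2·1 + 0   → remainder 0, stop. gcd = 1 (last nonzero row E).
The gcd is 1, so 23 is invertible mod 53. The last nonzero row gives 10·53 − 23·23 = 1, so t = −23. So 23^(−1) ≡ −23 ≡ 30 (mod 53). Verify: 23 · 30 = 690 ≡ 1 (mod 53). ✓

Final answer: 23^(−1) ≡ 30 (mod 53)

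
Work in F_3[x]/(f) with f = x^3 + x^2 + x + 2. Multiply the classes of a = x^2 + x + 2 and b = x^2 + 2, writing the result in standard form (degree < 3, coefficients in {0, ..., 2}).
a · b ≡ 1 (mod f(x))

Multiply as integer polynomials: a · b = x^4 + x^3 + 4·x^2 + 2·x + 4. Reducing coefficients mod 3: a · b ≡ x^4 + x^3 + x^2 + 2·x + 1. Now divide by f(x) = x^3 + x^2 + x + 2 in F_3[x], eliminating the leading term at each step:
  leading term x^4: subtract (x)·f(x) = x^4 + x^3 + x^2 + 2·x, leaving 1 (coefficients mod 3)
The degree is now < 3, so this is the remainder. Hence a · b ≡ 1 in F_3[x]/(f).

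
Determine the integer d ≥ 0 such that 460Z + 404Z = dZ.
(460, 404) = (4); d = 4

In the PID Z, (a, b) is generated by gcd(a, b). Compute gcd(460, 404) with the extended Euclidean algorithm, tracking rows (r, s, t) with s·460 + t·404 = r:
  row A: (460, 1, 0)   [1·460 + 0·404 = 460]
  row B: (404, 0, 1)   [0·460 + 1·404 = 404]
  460 = 1·404 + 56   → row C = row A − 1·row B = (56, 1, −1)   [check: 1·460 − 1·404 = 56]
  404 = 7·56 + 12   → row D = row B − 7·row C = (12, −7, 8)   [check: −7·460 + 8·404 = 12]
  56 = 4·12 + 8   → row E = row C − 4·row D = (8, 29, −33)   [check: 29·460 − 33·404 = 8]
  12 = 1·8 + 4   → row F = row D − 1·row E = (4, −36, 41)   [check: −36·460 + 41·404 = 4]
  8 = 2·4 + 0   → remainder 0, stop. gcd = 4 (last nonzero row F).
So gcd(460, 404) = 4, with Bézout identity −36·460 + 41·404 = 4. Containment (⊇): the Bézout identity exhibits 4 as an element of (460, 404), giving (4) ⊆ (460, 404). Containment (⊆): since 4 | 460 and 4 | 404 (460 = 4·115, 404 = 4·101), every Z-linear combination of 460 and 404 is divisible by 4, so (460, 404) ⊆ (4). Therefore (460, 404) = (4), d = 4.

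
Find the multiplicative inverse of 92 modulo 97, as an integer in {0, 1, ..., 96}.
Apply the extended Euclidean algorithm to (97, 92), tracking rows (r, s, t) with s·97 + t·92 = r. Each division r_prev = q·r_cur + r_new produces the new row as (previous row) − q·(current row):
  row A: (97, 1, 0)   [1·97 + 0·92 = 97]
  row B: (92, 0, 1)   [0·97 + 1·92 = 92]
  97 = 1·92 + 5   → row C = row A − 1·row B = (5, 1, −1)   [check: 1·97 − 1·92 = 5]
  92 = 18·5 + 2   → row D = row B − 18·row C = (2, −18, 19)   [check: −18·97 + 19·92 = 2]
  5 = 2·2 + 1   → row E = row C − 2·row D = (1, 37, −39)   [check: 37·97 − 39·92 = 1]
  2 = 2·1 + 0   → remainder 0, stop. gcd = 1 (last nonzero row E).
The gcd is 1, so 92 is invertible mod 97. The last nonzero row gives 37·97 − 39·92 = 1, so t = −39. So 92^(−1) ≡ −39 ≡ 58 (mod 97). Verify: 92 · 58 = 5336 ≡ 1 (mod 97). ✓

Final answer: 92^(−1) ≡ 58 (mod 97)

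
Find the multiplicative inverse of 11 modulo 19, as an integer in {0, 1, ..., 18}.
Apply the extended Euclidean algorithm to (19, 11), tracking rows (r, s, t) with s·19 + t·11 = r. Each division r_prev = q·r_cur + r_new produces the new row as (previous row) − q·(current row):
  row A: (19, 1, 0)   [1·19 + 0·11 = 19]
  row B: (11, 0, 1)   [0·19 + 1·11 = 11]
  19 = 1·11 + 8   → row C = row A − 1·row B = (8, 1, −1)   [check: 1·19 − 1·11 = 8]
  11 = 1·8 + 3   → row D = row B − 1·row C = (3, −1, 2)   [check: −1·19 + 2·11 = 3]
  8 = 2·3 + 2   → row E = row C − 2·row D = (2, 3, −5)   [check: 3·19 − 5·11 = 2]
  3 = 1·2 + 1   → row F = row D − 1·row E = (1, −4, 7)   [check: −4·19 + 7·11 = 1]
  2 = 2·1 + 0   → remainder 0, stop. gcd = 1 (last nonzero row F).
The gcd is 1, so 11 is invertible mod 19. The last nonzero row gives −4·19 + 7·11 = 1, so t = 7. So 11^(−1) ≡ 7 (mod 19). Verify: 11 · 7 = 77 ≡ 1 (mod 19). ✓

Final answer: 11^(−1) ≡ 7 (mod 19)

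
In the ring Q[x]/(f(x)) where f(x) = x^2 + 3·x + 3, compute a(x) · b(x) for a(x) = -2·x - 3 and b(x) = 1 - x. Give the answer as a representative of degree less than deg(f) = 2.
a · b ≡ -5·x - 9 (mod f(x))

First multiply in Q[x] without reducing: a · b = 2·x^2 + x - 3. Now divide by f(x) = x^2 + 3·x + 3, eliminating the leading term at each step:
  leading term 2·x^2: subtract (2)·f(x) = 2·x^2 + 6·x + 6, leaving -5·x - 9
The degree is now < 2, so this is the remainder. Hence a · b ≡ -5·x - 9 in Q[x]/(f).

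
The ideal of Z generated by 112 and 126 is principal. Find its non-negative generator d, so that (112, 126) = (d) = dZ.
In the PID Z, (a, b) is generated by gcd(a, b). Compute gcd(126, 112) with the extended Euclidean algorithm, tracking rows (r, s, t) with s·126 + t·112 = r:
  row A: (126, 1, 0)   [1·126 + 0·112 = 126]
  row B: (112, 0, 1)   [0·126 + 1·112 = 112]
  126 = 1·112 + 14   → row C = row A − 1·row B = (14, 1, −1)   [check: 1·126 − 1·112 = 14]
  112 = 8·14 + 0   → remainder 0, stop. gcd = 14 (last nonzero row C).
So gcd(112, 126) = 14, with Bézout identity 1·126 − 1·112 = 14. Containment (⊇): the Bézout identity exhibits 14 as an element of (112, 126), giving (14) ⊆ (112, 126). Containment (⊆): since 14 | 112 and 14 | 126 (112 = 14·8, 126 = 14·9), every Z-linear combination of 112 and 126 is divisible by 14, so (112, 126) ⊆ (14). Therefore (112, 126) = (14), d = 14.

Final answer: (112, 126) = (14); d = 14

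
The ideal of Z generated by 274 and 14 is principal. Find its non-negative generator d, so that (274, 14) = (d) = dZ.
In the PID Z, (a, b) is generated by gcd(a, b). Compute gcd(274, 14) with the extended Euclidean algorithm, tracking rows (r, s, t) with s·274 + t·14 = r:
  row A: (274, 1, 0)   [1·274 + 0·14 = 274]
  row B: (14, 0, 1)   [0·274 + 1·14 = 14]
  274 = 19·14 + 8   → row C = row A − 19·row B = (8, 1, −19)   [check: 1·274 − 19·14 = 8]
  14 = 1·8 + 6   → row D = row B − 1·row C = (6, −1, 20)   [check: −1·274 + 20·14 = 6]
  8 = 1·6 + 2   → row E = row C − 1·row D = (2, 2, −39)   [check: 2·274 − 39·14 = 2]
  6 = 3·2 + 0   → remainder 0, stop. gcd = 2 (last nonzero row E).
So gcd(274, 14) = 2, with Bézout identity 2·274 − 39·14 = 2. Containment (⊇): the Bézout identity exhibits 2 as an element of (274, 14), giving (2) ⊆ (274, 14). Containment (⊆): since 2 | 274 and 2 | 14 (274 = 2·137, 14 = 2·7), every Z-linear combination of 274 and 14 is divisible by 2, so (274, 14) ⊆ (2). Therefore (274, 14) = (2), d = 2.

Final answer: (274, 14) = (2); d = 2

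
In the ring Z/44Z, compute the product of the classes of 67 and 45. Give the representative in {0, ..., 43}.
23

Reduce the factors first: 67 ≡ 23, 45 ≡ 1 (mod 44), so 67 · 45 ≡ 23 · 1 (mod 44). 23 · 1 = 23. Dividing by 44: 23 = 0·44 + 23. So (67 · 45) mod 44 = 23.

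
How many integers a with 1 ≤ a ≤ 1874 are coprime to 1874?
The number of a ∈ {1, ..., 1874} with gcd(a, 1874) = 1 is by definition Euler's totient φ(1874). φ is multiplicative, with φ(p^e) = p^e − p^(e−1). Factorise 1874 = 2 · 937. Then
  φ(1874) = (2 − 1) · (937 − 1) = 1 · 936 = 936.
So there are 936 such integers.

Final answer: 936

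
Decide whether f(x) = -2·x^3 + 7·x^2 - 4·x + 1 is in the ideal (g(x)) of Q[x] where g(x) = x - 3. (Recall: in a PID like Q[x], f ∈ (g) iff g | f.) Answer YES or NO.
NO

In Q[x] the ideal (g) consists of all multiples of g, so f ∈ (g) iff g | f, i.e. iff the remainder of f on division by g is 0. Divide f by g (g is monic, so eliminate the leading term of the running remainder at each step):
  leading term -2·x^3: subtract (-2·x^2)·g(x) = -2·x^3 + 6·x^2, leaving x^2 - 4·x + 1
  leading term x^2: subtract (x)·g(x) = x^2 - 3·x, leaving 1 - x
  leading term -x: subtract (-1)·g(x) = 3 - x, leaving -2
The remainder r(x) = -2 ≠ 0 (and deg r < deg g), so g ∤ f, i.e. f ∉ (g).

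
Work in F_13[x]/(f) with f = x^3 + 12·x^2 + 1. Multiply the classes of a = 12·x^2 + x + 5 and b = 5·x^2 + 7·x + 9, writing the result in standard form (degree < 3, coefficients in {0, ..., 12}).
a · b ≡ 3·x^2 + 10·x (mod f(x))

Multiply as integer polynomials: a · b = 60·x^4 + 89·x^3 + 140·x^2 + 44·x + 45. Reducing coefficients mod 13: a · b ≡ 8·x^4 + 11·x^3 + 10·x^2 + 5·x + 6. Now divide by f(x) = x^3 + 12·x^2 + 1 in F_13[x], eliminating the leading term at each step:
  leading term 8·x^4: subtract (8·x)·f(x) = 8·x^4 + 5·x^3 + 8·x, leaving 6·x^3 + 10·x^2 + 10·x + 6 (coefficients mod 13)
  leading term 6·x^3: subtract (6)·f(x) = 6·x^3 + 7·x^2 + 6, leaving 3·x^2 + 10·x (coefficients mod 13)
The degree is now < 3, so this is the remainder. Hence a · b ≡ 3·x^2 + 10·x in F_13[x]/(f).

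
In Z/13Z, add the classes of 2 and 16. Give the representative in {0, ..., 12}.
Reduce the summands first: 16 ≡ 3 (mod 13), so 2 + 16 ≡ 2 + 3 (mod 13). 2 + 3 = 5; 5 = 0·13 + 5, so (2 + 16) mod 13 = 5.

Final answer: 5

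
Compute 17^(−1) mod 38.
17^(−1) ≡ 9 (mod 38)

Apply the extended Euclidean algorithm to (38, 17), tracking rows (r, s, t) with s·38 + t·17 = r. Each division r_prev = q·r_cur + r_new produces the new row as (previous row) − q·(current row):
  row A: (38, 1, 0)   [1·38 + 0·17 = 38]
  row B: (17, 0, 1)   [0·38 + 1·17 = 17]
  38 = 2·17 + 4   → row C = row A − 2·row B = (4, 1, −2)   [check: 1·38 − 2·17 = 4]
  17 = 4·4 + 1   → row D = row B − 4·row C = (1, −4, 9)   [check: −4·38 + 9·17 = 1]
  4 = 4·1 + 0   → remainder 0, stop. gcd = 1 (last nonzero row D).
The gcd is 1, so 17 is invertible mod 38. The last nonzero row gives −4·38 + 9·17 = 1, so t = 9. So 17^(−1) ≡ 9 (mod 38). Verify: 17 · 9 = 153 ≡ 1 (mod 38). ✓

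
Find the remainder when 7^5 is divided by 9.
Use repeated squaring. Binary(5) = 101. Walk through the bits of the exponent 5 left-to-right: at each bit after the leading one, square the running value, then multiply by 7 if the bit is 1 (always reducing mod 9):
  bit 1 = 1 (leading): start with 7.
  bit 2 = 0: square 7^2 = 49 ≡ 4 (mod 9).
  bit 3 = 1: square 4^2 = 16 ≡ 7; bit is 1, so multiply 7·7 = 49 ≡ 4 (mod 9).
Final value: 7^5 ≡ 4 (mod 9).

Final answer: 4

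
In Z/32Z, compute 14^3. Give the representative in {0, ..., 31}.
Use repeated squaring. Binary(3) = 11. Walk through the bits of the exponent 3 left-to-right: at each bit after the leading one, square the running value, then multiply by 14 if the bit is 1 (always reducing mod 32):
  bit 1 = 1 (leading): start with 14.
  bit 2 = 1: square 14^2 = 196 ≡ 4; bit is 1, so multiply 4·14 = 56 ≡ 24 (mod 32).
Final value: 14^3 ≡ 24 (mod 32).

Final answer: 24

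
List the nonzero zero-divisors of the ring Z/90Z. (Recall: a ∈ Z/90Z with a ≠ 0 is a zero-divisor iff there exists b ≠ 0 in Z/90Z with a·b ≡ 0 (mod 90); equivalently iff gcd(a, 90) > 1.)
nonzero zero-divisors of Z/90Z = {2, 3, 4, 5, 6, 8, 9, 10, 12, 14, 15, 16, 18, 20, 21, 22, 24, 25, 26, 27, 28, 30, 32, 33, 34, 35, 36, 38, 39, 40, 42, 44, 45, 46, 48, 50, 51, 52, 54, 55, 56, 57, 58, 60, 62, 63, 64, 65, 66, 68, 69, 70, 72, 74, 75, 76, 78, 80, 81, 82, 84, 85, 86, 87, 88}

An element a ∈ Z/90Z (with a ≠ 0) is a zero-divisor iff gcd(a, 90) > 1 (because a is a unit precisely when gcd(a, n) = 1, and in Z/nZ every nonzero, non-unit element is a zero-divisor). Scan a = 1, ..., 89 and keep those with gcd(a, 90) > 1:
  gcd(2, 90) = 2, gcd(3, 90) = 3, gcd(4, 90) = 2, gcd(5, 90) = 5, gcd(6, 90) = 6, gcd(8, 90) = 2, gcd(9, 90) = 9, gcd(10, 90) = 10, gcd(12, 90) = 6, gcd(14, 90) = 2, gcd(15, 90) = 15, gcd(16, 90) = 2, gcd(18, 90) = 18, gcd(20, 90) = 10, gcd(21, 90) = 3, gcd(22, 90) = 2, gcd(24, 90) = 6, gcd(25, 90) = 5, gcd(26, 90) = 2, gcd(27, 90) = 9, gcd(28, 90) = 2, gcd(30, 90) = 30, gcd(32, 90) = 2, gcd(33, 90) = 3, gcd(34, 90) = 2, gcd(35, 90) = 5, gcd(36, 90) = 18, gcd(38, 90) = 2, gcd(39, 90) = 3, gcd(40, 90) = 10, gcd(42, 90) = 6, gcd(44, 90) = 2, gcd(45, 90) = 45, gcd(46, 90) = 2, gcd(48, 90) = 6, gcd(50, 90) = 10, gcd(51, 90) = 3, gcd(52, 90) = 2, gcd(54, 90) = 18, gcd(55, 90) = 5, gcd(56, 90) = 2, gcd(57, 90) = 3, gcd(58, 90) = 2, gcd(60, 90) = 30, gcd(62, 90) = 2, gcd(63, 90) = 9, gcd(64, 90) = 2, gcd(65, 90) = 5, gcd(66, 90) = 6, gcd(68, 90) = 2, gcd(69, 90) = 3, gcd(70, 90) = 10, gcd(72, 90) = 18, gcd(74, 90) = 2, gcd(75, 90) = 15, gcd(76, 90) = 2, gcd(78, 90) = 6, gcd(80, 90) = 10, gcd(81, 90) = 9, gcd(82, 90) = 2, gcd(84, 90) = 6, gcd(85, 90) = 5, gcd(86, 90) = 2, gcd(87, 90) = 3, gcd(88, 90) = 2.
All other a ∈ {1, ..., 89} have gcd(a, 90) = 1 and are units. So the nonzero zero-divisors are exactly the 65 values of a appearing in this scan.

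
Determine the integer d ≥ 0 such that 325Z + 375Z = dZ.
In the PID Z, (a, b) is generated by gcd(a, b). Compute gcd(375, 325) with the extended Euclidean algorithm, tracking rows (r, s, t) with s·375 + t·325 = r:
  row A: (375, 1, 0)   [1·375 + 0·325 = 375]
  row B: (325, 0, 1)   [0·375 + 1·325 = 325]
  375 = 1·325 + 50   → row C = row A − 1·row B = (50, 1, −1)   [check: 1·375 − 1·325 = 50]
  325 = 6·50 + 25   → row D = row B − 6·row C = (25, −6, 7)   [check: −6·375 + 7·325 = 25]
  50 = 2·25 + 0   → remainder 0, stop. gcd = 25 (last nonzero row D).
So gcd(325, 375) = 25, with Bézout identity −6·375 + 7·325 = 25. Containment (⊇): the Bézout identity exhibits 25 as an element of (325, 375), giving (25) ⊆ (325, 375). Containment (⊆): since 25 | 325 and 25 | 375 (325 = 25·13, 375 = 25·15), every Z-linear combination of 325 and 375 is divisible by 25, so (325, 375) ⊆ (25). Therefore (325, 375) = (25), d = 25.

Final answer: (325, 375) = (25); d = 25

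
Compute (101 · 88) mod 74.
8

Reduce the factors first: 101 ≡ 27, 88 ≡ 14 (mod 74), so 101 · 88 ≡ 27 · 14 (mod 74). 27 · 14 = 378. Dividing by 74: 378 = 5·74 + 8. So (101 · 88) mod 74 = 8.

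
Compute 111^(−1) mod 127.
111^(−1) ≡ 119 (mod 127)

Apply the extended Euclidean algorithm to (127, 111), tracking rows (r, s, t) with s·127 + t·111 = r. Each division r_prev = q·r_cur + r_new produces the new row as (previous row) − q·(current row):
  row A: (127, 1, 0)   [1·127 + 0·111 = 127]
  row B: (111, 0, 1)   [0·127 + 1·111 = 111]
  127 = 1·111 + 16   → row C = row A − 1·row B = (16, 1, −1)   [check: 1·127 − 1·111 = 16]
  111 = 6·16 + 15   → row D = row B − 6·row C = (15, −6, 7)   [check: −6·127 + 7·111 = 15]
  16 = 1·15 + 1   → row E = row C − 1·row D = (1, 7, −8)   [check: 7·127 − 8·111 = 1]
  15 = 15·1 + 0   → remainder 0, stop. gcd = 1 (last nonzero row E).
The gcd is 1, so 111 is invertible mod 127. The last nonzero row gives 7·127 − 8·111 = 1, so t = −8. So 111^(−1) ≡ −8 ≡ 119 (mod 127). Verify: 111 · 119 = 13209 ≡ 1 (mod 127). ✓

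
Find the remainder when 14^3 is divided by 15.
Use repeated squaring. Binary(3) = 11. Walk through the bits of the exponent 3 left-to-right: at each bit after the leading one, square the running value, then multiply by 14 if the bit is 1 (always reducing mod 15):
  bit 1 = 1 (leading): start with 14.
  bit 2 = 1: square 14^2 = 196 ≡ 1; bit is 1, so multiply 1·14 = 14 (mod 15).
Final value: 14^3 ≡ 14 (mod 15).

Final answer: 14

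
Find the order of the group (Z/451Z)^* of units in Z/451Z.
(Z/451Z)^* consists of the classes a with gcd(a, 451) = 1, so its order is φ(451). φ is multiplicative, with φ(p^e) = p^e − p^(e−1). Factorise 451 = 11 · 41. Then
  φ(451) = (11 − 1) · (41 − 1) = 10 · 40 = 400.
Thus |(Z/451Z)^*| = 400.

Final answer: |(Z/451Z)^*| = 400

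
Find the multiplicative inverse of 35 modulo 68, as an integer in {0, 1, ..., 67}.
Apply the extended Euclidean algorithm to (68, 35), tracking rows (r, s, t) with s·68 + t·35 = r. Each division r_prev = q·r_cur + r_new produces the new row as (previous row) − q·(current row):
  row A: (68, 1, 0)   [1·68 + 0·35 = 68]
  row B: (35, 0, 1)   [0·68 + 1·35 = 35]
  68 = 1·35 + 33   → row C = row A − 1·row B = (33, 1, −1)   [check: 1·68 − 1·35 = 33]
  35 = 1·33 + 2   → row D = row B − 1·row C = (2, −1, 2)   [check: −1·68 + 2·35 = 2]
  33 = 16·2 + 1   → row E = row C − 16·row D = (1, 17, −33)   [check: 17·68 − 33·35 = 1]
  2 = 2·1 + 0   → remainder 0, stop. gcd = 1 (last nonzero row E).
The gcd is 1, so 35 is invertible mod 68. The last nonzero row gives 17·68 − 33·35 = 1, so t = −33. So 35^(−1) ≡ −33 ≡ 35 (mod 68). Verify: 35 · 35 = 1225 ≡ 1 (mod 68). ✓

Final answer: 35^(−1) ≡ 35 (mod 68)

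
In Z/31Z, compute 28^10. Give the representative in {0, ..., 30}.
Use repeated squaring. Binary(10) = 1010. Walk through the bits of the exponent 10 left-to-right: at each bit after the leading one, square the running value, then multiply by 28 if the bit is 1 (always reducing mod 31):
  bit 1 = 1 (leading): start with 28.
  bit 2 = 0: square 28^2 = 784 ≡ 9 (mod 31).
  bit 3 = 1: square 9^2 = 81 ≡ 19; bit is 1, so multiply 19·28 = 532 ≡ 5 (mod 31).
  bit 4 = 0: square 5^2 = 25 (mod 31).
Final value: 28^10 ≡ 25 (mod 31).

Final answer: 25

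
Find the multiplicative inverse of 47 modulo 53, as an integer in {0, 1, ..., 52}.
Apply the extended Euclidean algorithm to (53, 47), tracking rows (r, s, t) with s·53 + t·47 = r. Each division r_prev = q·r_cur + r_new produces the new row as (previous row) − q·(current row):
  row A: (53, 1, 0)   [1·53 + 0·47 = 53]
  row B: (47, 0, 1)   [0·53 + 1·47 = 47]
  53 = 1·47 + 6   → row C = row A − 1·row B = (6, 1, −1)   [check: 1·53 − 1·47 = 6]
  47 = 7·6 + 5   → row D = row B − 7·row C = (5, −7, 8)   [check: −7·53 + 8·47 = 5]
  6 = 1·5 + 1   → row E = row C − 1·row D = (1, 8, −9)   [check: 8·53 − 9·47 = 1]
  5 = 5·1 + 0   → remainder 0, stop. gcd = 1 (last nonzero row E).
The gcd is 1, so 47 is invertible mod 53. The last nonzero row gives 8·53 − 9·47 = 1, so t = −9. So 47^(−1) ≡ −9 ≡ 44 (mod 53). Verify: 47 · 44 = 2068 ≡ 1 (mod 53). ✓

Final answer: 47^(−1) ≡ 44 (mod 53)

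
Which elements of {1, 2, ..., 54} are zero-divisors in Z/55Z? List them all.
nonzero zero-divisors of Z/55Z = {5, 10, 11, 15, 20, 22, 25, 30, 33, 35, 40, 44, 45, 50}

An element a ∈ Z/55Z (with a ≠ 0) is a zero-divisor iff gcd(a, 55) > 1 (because a is a unit precisely when gcd(a, n) = 1, and in Z/nZ every nonzero, non-unit element is a zero-divisor). Scan a = 1, ..., 54 and keep those with gcd(a, 55) > 1:
  gcd(5, 55) = 5, gcd(10, 55) = 5, gcd(11, 55) = 11, gcd(15, 55) = 5, gcd(20, 55) = 5, gcd(22, 55) = 11, gcd(25, 55) = 5, gcd(30, 55) = 5, gcd(33, 55) = 11, gcd(35, 55) = 5, gcd(40, 55) = 5, gcd(44, 55) = 11, gcd(45, 55) = 5, gcd(50, 55) = 5.
All other a ∈ {1, ..., 54} have gcd(a, 55) = 1 and are units. So the nonzero zero-divisors are exactly the 14 values of a appearing in this scan.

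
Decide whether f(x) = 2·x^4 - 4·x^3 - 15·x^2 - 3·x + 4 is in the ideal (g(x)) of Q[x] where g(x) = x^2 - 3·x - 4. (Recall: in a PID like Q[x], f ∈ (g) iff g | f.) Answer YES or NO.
In Q[x] the ideal (g) consists of all multiples of g, so f ∈ (g) iff g | f, i.e. iff the remainder of f on division by g is 0. Divide f by g (g is monic, so eliminate the leading term of the running remainder at each step):
  leading term 2·x^4: subtract (2·x^2)·g(x) = 2·x^4 - 6·x^3 - 8·x^2, leaving 2·x^3 - 7·x^2 - 3·x + 4
  leading term 2·x^3: subtract (2·x)·g(x) = 2·x^3 - 6·x^2 - 8·x, leaving -x^2 + 5·x + 4
  leading term -x^2: subtract (-1)·g(x) = -x^2 + 3·x + 4, leaving 2·x
The remainder r(x) = 2·x ≠ 0 (and deg r < deg g), so g ∤ f, i.e. f ∉ (g).

Final answer: NO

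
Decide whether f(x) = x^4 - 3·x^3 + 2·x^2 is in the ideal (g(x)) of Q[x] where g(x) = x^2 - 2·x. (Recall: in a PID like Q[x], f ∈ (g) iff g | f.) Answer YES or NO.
YES

In Q[x] the ideal (g) consists of all multiples of g, so f ∈ (g) iff g | f, i.e. iff the remainder of f on division by g is 0. Divide f by g (g is monic, so eliminate the leading term of the running remainder at each step):
  leading term x^4: subtract (x^2)·g(x) = x^4 - 2·x^3, leaving -x^3 + 2·x^2
  leading term -x^3: subtract (-x)·g(x) = -x^3 + 2·x^2, leaving 0
The remainder is 0, so f(x) = g(x) · h(x) with h(x) = x^2 - x. Hence g | f, i.e. f ∈ (g).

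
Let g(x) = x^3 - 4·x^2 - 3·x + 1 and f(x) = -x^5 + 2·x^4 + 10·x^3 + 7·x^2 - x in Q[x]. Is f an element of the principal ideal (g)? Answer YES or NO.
In Q[x] the ideal (g) consists of all multiples of g, so f ∈ (g) iff g | f, i.e. iff the remainder of f on division by g is 0. Divide f by g (g is monic, so eliminate the leading term of the running remainder at each step):
  leading term -x^5: subtract (-x^2)·g(x) = -x^5 + 4·x^4 + 3·x^3 - x^2, leaving -2·x^4 + 7·x^3 + 8·x^2 - x
  leading term -2·x^4: subtract (-2·x)·g(x) = -2·x^4 + 8·x^3 + 6·x^2 - 2·x, leaving -x^3 + 2·x^2 + x
  leading term -x^3: subtract (-1)·g(x) = -x^3 + 4·x^2 + 3·x - 1, leaving -2·x^2 - 2·x + 1
The remainder r(x) = -2·x^2 - 2·x + 1 ≠ 0 (and deg r < deg g), so g ∤ f, i.e. f ∉ (g).

Final answer: NO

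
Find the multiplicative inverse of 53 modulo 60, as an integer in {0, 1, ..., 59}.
53^(−1) ≡ 17 (mod 60)

Apply the extended Euclidean algorithm to (60, 53), tracking rows (r, s, t) with s·60 + t·53 = r. Each division r_prev = q·r_cur + r_new produces the new row as (previous row) − q·(current row):
  row A: (60, 1, 0)   [1·60 + 0·53 = 60]
  row B: (53, 0, 1)   [0·60 + 1·53 = 53]
  60 = 1·53 + 7   → row C = row A − 1·row B = (7, 1, −1)   [check: 1·60 − 1·53 = 7]
  53 = 7·7 + 4   → row D = row B − 7·row C = (4, −7, 8)   [check: −7·60 + 8·53 = 4]
  7 = 1·4 + 3   → row E = row C − 1·row D = (3, 8, −9)   [check: 8·60 − 9·53 = 3]
  4 = 1·3 + 1   → row F = row D − 1·row E = (1, −15, 17)   [check: −15·60 + 17·53 = 1]
  3 = 3·1 + 0   → remainder 0, stop. gcd = 1 (last nonzero row F).
The gcd is 1, so 53 is invertible mod 60. The last nonzero row gives −15·60 + 17·53 = 1, so t = 17. So 53^(−1) ≡ 17 (mod 60). Verify: 53 · 17 = 901 ≡ 1 (mod 60). ✓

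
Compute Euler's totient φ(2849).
φ is multiplicative, with φ(p^e) = p^e − p^(e−1). Factorise 2849 = 7 · 11 · 37. Then
  φ(2849) = (7 − 1) · (11 − 1) · (37 − 1) = 6 · 10 · 36 = 2160.

Final answer: φ(2849) = 2160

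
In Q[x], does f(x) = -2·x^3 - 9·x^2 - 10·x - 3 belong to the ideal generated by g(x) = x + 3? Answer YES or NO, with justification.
In Q[x] the ideal (g) consists of all multiples of g, so f ∈ (g) iff g | f, i.e. iff the remainder of f on division by g is 0. Divide f by g (g is monic, so eliminate the leading term of the running remainder at each step):
  leading term -2·x^3: subtract (-2·x^2)·g(x) = -2·x^3 - 6·x^2, leaving -3·x^2 - 10·x - 3
  leading term -3·x^2: subtract (-3·x)·g(x) = -3·x^2 - 9·x, leaving -x - 3
  leading term -x: subtract (-1)·g(x) = -x - 3, leaving 0
The remainder is 0, so f(x) = g(x) · h(x) with h(x) = -2·x^2 - 3·x - 1. Hence g | f, i.e. f ∈ (g).

Final answer: YES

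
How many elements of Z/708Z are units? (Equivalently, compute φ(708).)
Z/708Z has φ(708) = 232 units

An element a ∈ Z/708Z is a unit iff gcd(a, 708) = 1, so the number of units is φ(708). φ is multiplicative, with φ(p^e) = p^e − p^(e−1). Factorise 708 = 2^2 · 3 · 59. Then
  φ(708) = (2^2 − 2^1) · (3 − 1) · (59 − 1) = 2 · 2 · 58 = 232.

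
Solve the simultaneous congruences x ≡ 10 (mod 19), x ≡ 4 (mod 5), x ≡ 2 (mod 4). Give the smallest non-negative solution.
The moduli 19, 5, 4 are pairwise coprime, so by the CRT there is a unique solution mod 19·5·4 = 380.
Solve by successive substitution. Start with x ≡ 10 (mod 19).
  Combine with x ≡ 4 (mod 5): write x = 10 + 19·t and require 10 + 19·t ≡ 4 (mod 5), i.e. 19·t ≡ 4 − 10 ≡ 4 (mod 5). Since 19^(−1) ≡ 4 (mod 5) (19 ≡ 4 (mod 5)), t ≡ 4·4 ≡ 1 (mod 5). So x ≡ 10 + 19·1 = 29 (mod 95).
  Combine with x ≡ 2 (mod 4): write x = 29 + 95·t and require 29 + 95·t ≡ 2 (mod 4), i.e. 95·t ≡ 2 − 29 ≡ 1 (mod 4). Since 95^(−1) ≡ 3 (mod 4) (95 ≡ 3 (mod 4)), t ≡ 3·1 ≡ 3 (mod 4). So x ≡ 29 + 95·3 = 314 (mod 380).
Unique solution in [0, 380): x = 314.

Final answer: x ≡ 314 (mod 380); the representative in [0, 380) is 314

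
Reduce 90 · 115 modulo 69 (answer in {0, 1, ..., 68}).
Reduce the factors first: 90 ≡ 21, 115 ≡ 46 (mod 69), so 90 · 115 ≡ 21 · 46 (mod 69). 21 · 46 = 966. Dividing by 69: 966 = 14·69 + 0. So (90 · 115) mod 69 = 0.

Final answer: 0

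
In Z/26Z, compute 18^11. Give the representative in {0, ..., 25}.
Use repeated squaring. Binary(11) = 1011. Walk through the bits of the exponent 11 left-to-right: at each bit after the leading one, square the running value, then multiply by 18 if the bit is 1 (always reducing mod 26):
  bit 1 = 1 (leading): start with 18.
  bit 2 = 0: square 18^2 = 324 ≡ 12 (mod 26).
  bit 3 = 1: square 12^2 = 144 ≡ 14; bit is 1, so multiply 14·18 = 252 ≡ 18 (mod 26).
  bit 4 = 1: square 18^2 = 324 ≡ 12; bit is 1, so multiply 12·18 = 216 ≡ 8 (mod 26).
Final value: 18^11 ≡ 8 (mod 26).

Final answer: 8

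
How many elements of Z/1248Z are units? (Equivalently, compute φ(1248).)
An element a ∈ Z/1248Z is a unit iff gcd(a, 1248) = 1, so the number of units is φ(1248). φ is multiplicative, with φ(p^e) = p^e − p^(e−1). Factorise 1248 = 2^5 · 3 · 13. Then
  φ(1248) = (2^5 − 2^4) · (3 − 1) · (13 − 1) = 16 · 2 · 12 = 384.

Final answer: Z/1248Z has φ(1248) = 384 units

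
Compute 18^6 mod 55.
Use repeated squaring. Binary(6) = 110. Walk through the bits of the exponent 6 left-to-right: at each bit after the leading one, square the running value, then multiply by 18 if the bit is 1 (always reducing mod 55):
  bit 1 = 1 (leading): start with 18.
  bit 2 = 1: square 18^2 = 324 ≡ 49; bit is 1, so multiply 49·18 = 882 ≡ 2 (mod 55).
  bit 3 = 0: square 2^2 = 4 (mod 55).
Final value: 18^6 ≡ 4 (mod 55).

Final answer: 4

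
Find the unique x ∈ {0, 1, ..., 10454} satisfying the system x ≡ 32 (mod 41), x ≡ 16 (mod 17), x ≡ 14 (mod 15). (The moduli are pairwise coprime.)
The moduli 41, 17, 15 are pairwise coprime, so by the CRT there is a unique solution mod 41·17·15 = 10455.
Solve by successive substitution. Start with x ≡ 32 (mod 41).
  Combine with x ≡ 16 (mod 17): write x = 32 + 41·t and require 32 + 41·t ≡ 16 (mod 17), i.e. 41·t ≡ 16 − 32 ≡ 1 (mod 17). Since 41^(−1) ≡ 5 (mod 17) (41 ≡ 7 (mod 17)), t ≡ 5·1 ≡ 5 (mod 17). So x ≡ 32 + 41·5 = 237 (mod 697).
  Combine with x ≡ 14 (mod 15): write x = 237 + 697·t and require 237 + 697·t ≡ 14 (mod 15), i.e. 697·t ≡ 14 − 237 ≡ 2 (mod 15). Since 697^(−1) ≡ 13 (mod 15) (697 ≡ 7 (mod 15)), t ≡ 13·2 ≡ 11 (mod 15). So x ≡ 237 + 697·11 = 7904 (mod 10455).
Unique solution in [0, 10455): x = 7904.

Final answer: x ≡ 7904 (mod 10455); the representative in [0, 10455) is 7904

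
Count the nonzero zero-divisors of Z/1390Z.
In Z/1390Z each nonzero element is either a unit (gcd with 1390 is 1) or a zero-divisor (gcd > 1). The number of units is φ(1390): factorise 1390 = 2 · 5 · 139, so φ(1390) = (2 − 1) · (5 − 1) · (139 − 1) = 1 · 4 · 138 = 552. The nonzero elements number 1390 − 1 = 1389. Hence the nonzero zero-divisors number 1389 − 552 = 837.

Final answer: Z/1390Z has 837 nonzero zero-divisors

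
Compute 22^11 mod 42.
Use repeated squaring. Binary(11) = 1011. Walk through the bits of the exponent 11 left-to-right: at each bit after the leading one, square the running value, then multiply by 22 if the bit is 1 (always reducing mod 42):
  bit 1 = 1 (leading): start with 22.
  bit 2 = 0: square 22^2 = 484 ≡ 22 (mod 42).
  bit 3 = 1: square 22^2 = 484 ≡ 22; bit is 1, so multiply 22·22 = 484 ≡ 22 (mod 42).
  bit 4 = 1: square 22^2 = 484 ≡ 22; bit is 1, so multiply 22·22 = 484 ≡ 22 (mod 42).
Final value: 22^11 ≡ 22 (mod 42).

Final answer: 22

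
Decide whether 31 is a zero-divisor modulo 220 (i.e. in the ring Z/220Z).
NO

gcd(31, 220) = 1, so 31 is a unit in Z/220Z (it has a multiplicative inverse). A unit cannot be a zero-divisor: if 31·b ≡ 0 then multiplying both sides by 31^(−1) gives b ≡ 0. So 31 is not a zero-divisor.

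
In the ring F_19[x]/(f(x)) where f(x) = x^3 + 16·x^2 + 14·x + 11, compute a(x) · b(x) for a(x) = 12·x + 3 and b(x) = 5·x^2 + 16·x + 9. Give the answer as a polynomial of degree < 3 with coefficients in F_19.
a · b ≡ 7·x^2 + 13 (mod f(x))

Multiply as integer polynomials: a · b = 60·x^3 + 207·x^2 + 156·x + 27. Reducing coefficients mod 19: a · b ≡ 3·x^3 + 17·x^2 + 4·x + 8. Now divide by f(x) = x^3 + 16·x^2 + 14·x + 11 in F_19[x], eliminating the leading term at each step:
  leading term 3·x^3: subtract (3)·f(x) = 3·x^3 + 10·x^2 + 4·x + 14, leaving 7·x^2 + 13 (coefficients mod 19)
The degree is now < 3, so this is the remainder. Hence a · b ≡ 7·x^2 + 13 in F_19[x]/(f).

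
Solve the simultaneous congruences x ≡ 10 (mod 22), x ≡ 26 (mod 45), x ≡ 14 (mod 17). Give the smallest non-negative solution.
x ≡ 6236 (mod 16830); the representative in [0, 16830) is 6236

The moduli 22, 45, 17 are pairwise coprime, so by the CRT there is a unique solution mod 22·45·17 = 16830.
Solve by successive substitution. Start with x ≡ 10 (mod 22).
  Combine with x ≡ 26 (mod 45): write x = 10 + 22·t and require 10 + 22·t ≡ 26 (mod 45), i.e. 22·t ≡ 26 − 10 ≡ 16 (mod 45). Since 22^(−1) ≡ 43 (mod 45), t ≡ 43·16 ≡ 13 (mod 45). So x ≡ 10 + 22·13 = 296 (mod 990).
  Combine with x ≡ 14 (mod 17): write x = 296 + 990·t and require 296 + 990·t ≡ 14 (mod 17), i.e. 990·t ≡ 14 − 296 ≡ 7 (mod 17). Since 990^(−1) ≡ 13 (mod 17) (990 ≡ 4 (mod 17)), t ≡ 13·7 ≡ 6 (mod 17). So x ≡ 296 + 990·6 = 6236 (mod 16830).
Unique solution in [0, 16830): x = 6236.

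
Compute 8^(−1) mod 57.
8^(−1) ≡ 50 (mod 57)

Apply the extended Euclidean algorithm to (57, 8), tracking rows (r, s, t) with s·57 + t·8 = r. Each division r_prev = q·r_cur + r_new produces the new row as (previous row) − q·(current row):
  row A: (57, 1, 0)   [1·57 + 0·8 = 57]
  row B: (8, 0, 1)   [0·57 + 1·8 = 8]
  57 = 7·8 + 1   → row C = row A − 7·row B = (1, 1, −7)   [check: 1·57 − 7·8 = 1]
  8 = 8·1 + 0   → remainder 0, stop. gcd = 1 (last nonzero row C).
The gcd is 1, so 8 is invertible mod 57. The last nonzero row gives 1·57 − 7·8 = 1, so t = −7. So 8^(−1) ≡ −7 ≡ 50 (mod 57). Verify: 8 · 50 = 400 ≡ 1 (mod 57). ✓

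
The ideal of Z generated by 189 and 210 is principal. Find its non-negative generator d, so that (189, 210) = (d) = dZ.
In the PID Z, (a, b) is generated by gcd(a, b). Compute gcd(210, 189) with the extended Euclidean algorithm, tracking rows (r, s, t) with s·210 + t·189 = r:
  row A: (210, 1, 0)   [1·210 + 0·189 = 210]
  row B: (189, 0, 1)   [0·210 + 1·189 = 189]
  210 = 1·189 + 21   → row C = row A − 1·row B = (21, 1, −1)   [check: 1·210 − 1·189 = 21]
  189 = 9·21 + 0   → remainder 0, stop. gcd = 21 (last nonzero row C).
So gcd(189, 210) = 21, with Bézout identity 1·210 − 1·189 = 21. Containment (⊇): the Bézout identity exhibits 21 as an element of (189, 210), giving (21) ⊆ (189, 210). Containment (⊆): since 21 | 189 and 21 | 210 (189 = 21·9, 210 = 21·10), every Z-linear combination of 189 and 210 is divisible by 21, so (189, 210) ⊆ (21). Therefore (189, 210) = (21), d = 21.

Final answer: (189, 210) = (21); d = 21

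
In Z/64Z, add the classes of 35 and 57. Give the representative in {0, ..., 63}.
28

Both summands are already reduced mod 64. 35 + 57 = 92; 92 = 1·64 + 28, so (35 + 57) mod 64 = 28.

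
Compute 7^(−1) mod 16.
7^(−1) ≡ 7 (mod 16)

Apply the extended Euclidean algorithm to (16, 7), tracking rows (r, s, t) with s·16 + t·7 = r. Each division r_prev = q·r_cur + r_new produces the new row as (previous row) − q·(current row):
  row A: (16, 1, 0)   [1·16 + 0·7 = 16]
  row B: (7, 0, 1)   [0·16 + 1·7 = 7]
  16 = 2·7 + 2   → row C = row A − 2·row B = (2, 1, −2)   [check: 1·16 − 2·7 = 2]
  7 = 3·2 + 1   → row D = row B − 3·row C = (1, −3, 7)   [check: −3·16 + 7·7 = 1]
  2 = 2·1 + 0   → remainder 0, stop. gcd = 1 (last nonzero row D).
The gcd is 1, so 7 is invertible mod 16. The last nonzero row gives −3·16 + 7·7 = 1, so t = 7. So 7^(−1) ≡ 7 (mod 16). Verify: 7 · 7 = 49 ≡ 1 (mod 16). ✓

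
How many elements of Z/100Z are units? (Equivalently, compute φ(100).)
An element a ∈ Z/100Z is a unit iff gcd(a, 100) = 1, so the number of units is φ(100). φ is multiplicative, with φ(p^e) = p^e − p^(e−1). Factorise 100 = 2^2 · 5^2. Then
  φ(100) = (2^2 − 2^1) · (5^2 − 5^1) = 2 · 20 = 40.

Final answer: Z/100Z has φ(100) = 40 units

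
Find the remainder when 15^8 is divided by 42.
Use repeated squaring. Binary(8) = 1000. Walk through the bits of the exponent 8 left-to-right: at each bit after the leading one, square the running value, then multiply by 15 if the bit is 1 (always reducing mod 42):
  bit 1 = 1 (leading): start with 15.
  bit 2 = 0: square 15^2 = 225 ≡ 15 (mod 42).
  bit 3 = 0: square 15^2 = 225 ≡ 15 (mod 42).
  bit 4 = 0: square 15^2 = 225 ≡ 15 (mod 42).
Final value: 15^8 ≡ 15 (mod 42).

Final answer: 15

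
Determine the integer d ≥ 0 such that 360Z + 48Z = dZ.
(360, 48) = (24); d = 24

In the PID Z, (a, b) is generated by gcd(a, b). Compute gcd(360, 48) with the extended Euclidean algorithm, tracking rows (r, s, t) with s·360 + t·48 = r:
  row A: (360, 1, 0)   [1·360 + 0·48 = 360]
  row B: (48, 0, 1)   [0·360 + 1·48 = 48]
  360 = 7·48 + 24   → row C = row A − 7·row B = (24, 1, −7)   [check: 1·360 − 7·48 = 24]
  48 = 2·24 + 0   → remainder 0, stop. gcd = 24 (last nonzero row C).
So gcd(360, 48) = 24, with Bézout identity 1·360 − 7·48 = 24. Containment (⊇): the Bézout identity exhibits 24 as an element of (360, 48), giving (24) ⊆ (360, 48). Containment (⊆): since 24 | 360 and 24 | 48 (360 = 24·15, 48 = 24·2), every Z-linear combination of 360 and 48 is divisible by 24, so (360, 48) ⊆ (24). Therefore (360, 48) = (24), d = 24.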